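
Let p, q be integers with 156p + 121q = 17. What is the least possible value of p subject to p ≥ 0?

gcd(156, 121) = 1.
1 divides 17, so solutions exist.
By Bézout, 156*(-38) + 121*(49) = 1.
Scale by 17/1 = 17: (p₀, q₀) = (-646, 833).
General solution: p = -646 + 121t, q = 833 - 156t for integer t.
p ≥ 0: smallest is -646 mod 121 = 80 (at t = 6), with q = -103.

80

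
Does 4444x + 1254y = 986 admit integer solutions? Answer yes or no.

no

gcd(4444, 1254) = 22.
22 does not divide 986 (remainder 18), so no integer solutions.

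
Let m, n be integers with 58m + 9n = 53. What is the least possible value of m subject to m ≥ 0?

gcd(58, 9) = 1.
1 divides 53, so solutions exist.
By Bézout, 58·(-2) + 9·(13) = 1.
Scale by 53/1 = 53: (m₀, n₀) = (-106, 689).
General solution: m = -106 + 9t, n = 689 - 58t for integer t.
m ≥ 0: smallest is -106 mod 9 = 2 (at t = 12), with n = -7.

2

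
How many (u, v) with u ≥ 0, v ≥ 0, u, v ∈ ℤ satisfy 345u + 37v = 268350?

gcd(345, 37) = 1  (345 = 9·37 + 12, 37 = 3·12 + 1, 12 = 12·1).
Back-substituting, 345·(-3) + 37·(28) = 1.
Scale by 268350: one solution is (-805050, 7513800). Reduce u mod 37: (33, 6945).
General: u = 33 + 37t, v = 6945 - 345t.
u ≥ 0 ⇒ t ≥ 0; v ≥ 0 ⇒ t ≤ 20. So t ∈ [0, 20]: 21 solutions.

21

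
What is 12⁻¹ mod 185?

gcd(185, 12):
  185 = 15·12 + 5
  12 = 2·5 + 2
  5 = 2·2 + 1
  2 = 2·1
so gcd(185, 12) = 1.
Back-substitute for Bézout coefficients:
  1 = 5 - 2·2
  ... = 12·(-77) + 185·(5)
So 12·-77 ≡ 1 (mod 185), and -77 mod 185 = 108.

108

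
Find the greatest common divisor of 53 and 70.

gcd(70, 53):
  70 = 1×53 + 17
  53 = 3×17 + 2
  17 = 8×2 + 1
  2 = 2×1
so gcd(70, 53) = 1.

1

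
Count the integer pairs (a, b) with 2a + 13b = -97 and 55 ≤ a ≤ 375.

gcd(13, 2):
  13 = 6·2 + 1
  2 = 2·1
so gcd(13, 2) = 1.
Back-substitute for Bézout coefficients:
  1 = 13 - 6·2
  ... = 2·(-6) + 13·(1)
Scale by -97: particular solution (582, -97); reduce a mod 13: (10, -9).
General solution: a = 10 + 13t, b = -9 - 2t for integer t.
55 ≤ 10 + 13t ≤ 375 gives t ∈ [4, 28], which is 25 values.

25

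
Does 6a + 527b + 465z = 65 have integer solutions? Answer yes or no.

gcd(527, 6):
  527 = 87·6 + 5
  6 = 1·5 + 1
  5 = 5·1
so gcd(527, 6) = 1.
gcd(1, 465) = 1.
1 divides 65, so integer solutions exist.

yes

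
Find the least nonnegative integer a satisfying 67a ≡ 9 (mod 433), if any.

110

gcd(433, 67) = 1.
1 divides 9, so solutions exist.
By Bézout, 67*(-84) + 433*(13) = 1.
So 67*(-84) ≡ 1 (mod 433); multiply by 9: a ≡ -756 (mod 433).
Smallest nonnegative: a = -756 mod 433 = 110.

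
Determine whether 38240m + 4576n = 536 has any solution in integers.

gcd(38240, 4576) = 32  (38240 = 8×4576 + 1632, 4576 = 2×1632 + 1312, 1632 = 1×1312 + 320, 1312 = 4×320 + 32, 320 = 10×32).
32 does not divide 536 (remainder 24), so no integer solutions.

no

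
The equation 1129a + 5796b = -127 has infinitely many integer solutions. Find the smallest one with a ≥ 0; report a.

gcd(5796, 1129) = 1  (5796 = 5×1129 + 151, 1129 = 7×151 + 72, 151 = 2×72 + 7, 72 = 10×7 + 2, 7 = 3×2 + 1, 2 = 2×1).
1 divides -127, so solutions exist.
Back-substituting, 1129×(-2495) + 5796×(486) = 1.
Scale by -127/1 = -127: (a₀, b₀) = (316865, -61722).
General solution: a = 316865 + 5796t, b = -61722 - 1129t for integer t.
a ≥ 0: smallest is 316865 mod 5796 = 3881 (at t = -54), with b = -756.

3881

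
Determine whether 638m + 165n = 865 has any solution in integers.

gcd(638, 165) = 11  (638 = 3·165 + 143, 165 = 1·143 + 22, 143 = 6·22 + 11, 22 = 2·11).
11 does not divide 865 (remainder 7), so no integer solutions.

no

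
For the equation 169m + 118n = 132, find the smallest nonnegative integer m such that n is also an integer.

72

gcd(169, 118) = 1  (169 = 1*118 + 51, 118 = 2*51 + 16, 51 = 3*16 + 3, 16 = 5*3 + 1, 3 = 3*1).
1 divides 132, so solutions exist.
Back-substituting, 169*(-37) + 118*(53) = 1.
Scale by 132/1 = 132: (m₀, n₀) = (-4884, 6996).
General solution: m = -4884 + 118t, n = 6996 - 169t for integer t.
m ≥ 0: smallest is -4884 mod 118 = 72 (at t = 42), with n = -102.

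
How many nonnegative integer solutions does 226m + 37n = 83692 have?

10

gcd(226, 37) = 1.
By Bézout, 226×(-9) + 37×(55) = 1.
One solution: (18, 2152).
General: m = 18 + 37t, n = 2152 - 226t.
m ≥ 0 ⇒ t ≥ 0; n ≥ 0 ⇒ t ≤ 9. So t ∈ [0, 9]: 10 solutions.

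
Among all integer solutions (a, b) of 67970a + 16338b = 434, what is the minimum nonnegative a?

1111

gcd(67970, 16338):
  67970 = 4·16338 + 2618
  16338 = 6·2618 + 630
  2618 = 4·630 + 98
  630 = 6·98 + 42
  98 = 2·42 + 14
  42 = 3·14
so gcd(67970, 16338) = 14.
14 divides 434, so solutions exist.
Back-substitute for Bézout coefficients:
  14 = 98 - 2·42
  ... = 67970·(337) + 16338·(-1402)
Scale by 434/14 = 31: (a₀, b₀) = (10447, -43462).
General solution: a = 10447 + 1167t, b = -43462 - 4855t for integer t.
a ≥ 0: smallest is 10447 mod 1167 = 1111 (at t = -8), with b = -4622.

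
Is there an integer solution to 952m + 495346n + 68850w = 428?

gcd(495346, 952) = 34.
gcd(34, 68850) = 34.
34 does not divide 428 (remainder 20), so no integer solutions.

no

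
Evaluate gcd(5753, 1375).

11

gcd(5753, 1375):
  5753 = 4*1375 + 253
  1375 = 5*253 + 110
  253 = 2*110 + 33
  110 = 3*33 + 11
  33 = 3*11
so gcd(5753, 1375) = 11.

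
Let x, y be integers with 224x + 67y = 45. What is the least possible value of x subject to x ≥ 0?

gcd(224, 67):
  224 = 3*67 + 23
  67 = 2*23 + 21
  23 = 1*21 + 2
  21 = 10*2 + 1
  2 = 2*1
so gcd(224, 67) = 1.
1 divides 45, so solutions exist.
Back-substitute for Bézout coefficients:
  1 = 21 - 10*2
  ... = 224*(-32) + 67*(107)
Scale by 45/1 = 45: (x₀, y₀) = (-1440, 4815).
General solution: x = -1440 + 67t, y = 4815 - 224t for integer t.
x ≥ 0: smallest is -1440 mod 67 = 34 (at t = 22), with y = -113.

34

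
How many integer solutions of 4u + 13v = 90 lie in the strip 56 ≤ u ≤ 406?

gcd(13, 4) = 1.
By Bézout, 4*(-3) + 13*(1) = 1.
Particular solution: (3, 6).
General solution: u = 3 + 13t, v = 6 - 4t for integer t.
56 ≤ 3 + 13t ≤ 406 gives t ∈ [5, 31], which is 27 values.

27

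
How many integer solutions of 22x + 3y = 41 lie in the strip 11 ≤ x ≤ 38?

10

gcd(22, 3) = 1.
By Bézout, 22*(1) + 3*(-7) = 1.
Particular solution: (2, -1).
General solution: x = 2 + 3t, y = -1 - 22t for integer t.
11 ≤ 2 + 3t ≤ 38 gives t ∈ [3, 12], which is 10 values.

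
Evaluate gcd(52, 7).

gcd(52, 7):
  52 = 7*7 + 3
  7 = 2*3 + 1
  3 = 3*1
so gcd(52, 7) = 1.

1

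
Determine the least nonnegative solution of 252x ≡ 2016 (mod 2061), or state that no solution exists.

8

gcd(2061, 252) = 9  (2061 = 8×252 + 45, 252 = 5×45 + 27, 45 = 1×27 + 18, 27 = 1×18 + 9, 18 = 2×9).
9 divides 2016, so solutions exist.
Back-substituting, 252×(90) + 2061×(-11) = 9.
So 252×(90) ≡ 9 (mod 2061); multiply by 224: x ≡ 20160 (mod 229).
Smallest nonnegative: x = 20160 mod 229 = 8.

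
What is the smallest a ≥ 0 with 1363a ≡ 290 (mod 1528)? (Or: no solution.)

878

gcd(1528, 1363) = 1  (1528 = 1·1363 + 165, 1363 = 8·165 + 43, 165 = 3·43 + 36, 43 = 1·36 + 7, 36 = 5·7 + 1, 7 = 7·1).
1 divides 290, so solutions exist.
Back-substituting, 1363·(-213) + 1528·(190) = 1.
So 1363·(-213) ≡ 1 (mod 1528); multiply by 290: a ≡ -61770 (mod 1528).
Smallest nonnegative: a = -61770 mod 1528 = 878.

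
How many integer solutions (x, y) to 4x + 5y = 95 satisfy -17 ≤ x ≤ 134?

30

gcd(5, 4) = 1  (5 = 1*4 + 1, 4 = 4*1).
Back-substituting, 4*(-1) + 5*(1) = 1.
Scale by 95: particular solution (-95, 95); reduce x mod 5: (0, 19).
General solution: x = 0 + 5t, y = 19 - 4t for integer t.
-17 ≤ 0 + 5t ≤ 134 gives t ∈ [-3, 26], which is 30 values.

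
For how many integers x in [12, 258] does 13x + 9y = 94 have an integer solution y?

gcd(13, 9) = 1.
By Bézout, 13*(-2) + 9*(3) = 1.
Particular solution: (1, 9).
General solution: x = 1 + 9t, y = 9 - 13t for integer t.
12 ≤ 1 + 9t ≤ 258 gives t ∈ [2, 28], which is 27 values.

27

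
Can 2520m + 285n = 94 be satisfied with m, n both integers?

no

gcd(2520, 285) = 15.
15 does not divide 94 (remainder 4), so no integer solutions.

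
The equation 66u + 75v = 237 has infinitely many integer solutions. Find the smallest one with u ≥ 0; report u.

gcd(75, 66) = 3.
3 divides 237, so solutions exist.
By Bézout, 66*(8) + 75*(-7) = 3.
Scale by 237/3 = 79: (u₀, v₀) = (632, -553).
General solution: u = 632 + 25t, v = -553 - 22t for integer t.
u ≥ 0: smallest is 632 mod 25 = 7 (at t = -25), with v = -3.

7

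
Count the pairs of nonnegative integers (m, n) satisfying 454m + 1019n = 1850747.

gcd(1019, 454) = 1.
By Bézout, 454×(-101) + 1019×(45) = 1.
One solution: (932, 1401).
General: m = 932 + 1019t, n = 1401 - 454t.
m ≥ 0 ⇒ t ≥ 0; n ≥ 0 ⇒ t ≤ 3. So t ∈ [0, 3]: 4 solutions.

4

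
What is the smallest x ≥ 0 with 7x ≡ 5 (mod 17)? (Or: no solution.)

gcd(17, 7):
  17 = 2·7 + 3
  7 = 2·3 + 1
  3 = 3·1
so gcd(17, 7) = 1.
1 divides 5, so solutions exist.
Back-substitute for Bézout coefficients:
  1 = 7 - 2·3
  ... = 7·(5) + 17·(-2)
So 7·(5) ≡ 1 (mod 17); multiply by 5: x ≡ 25 (mod 17).
Smallest nonnegative: x = 25 mod 17 = 8.

8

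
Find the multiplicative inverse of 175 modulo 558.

gcd(558, 175) = 1  (558 = 3*175 + 33, 175 = 5*33 + 10, 33 = 3*10 + 3, 10 = 3*3 + 1, 3 = 3*1).
Back-substituting, 175*(169) + 558*(-53) = 1.
So 175*169 ≡ 1 (mod 558), and 169 mod 558 = 169.

169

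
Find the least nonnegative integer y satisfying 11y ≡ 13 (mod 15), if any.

8

gcd(15, 11) = 1.
1 divides 13, so solutions exist.
By Bézout, 11*(-4) + 15*(3) = 1.
So 11*(-4) ≡ 1 (mod 15); multiply by 13: y ≡ -52 (mod 15).
Smallest nonnegative: y = -52 mod 15 = 8.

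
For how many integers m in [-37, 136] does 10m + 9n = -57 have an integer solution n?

gcd(10, 9) = 1  (10 = 1×9 + 1, 9 = 9×1).
Back-substituting, 10×(1) + 9×(-1) = 1.
Scale by -57: particular solution (-57, 57); reduce m mod 9: (6, -13).
General solution: m = 6 + 9t, n = -13 - 10t for integer t.
-37 ≤ 6 + 9t ≤ 136 gives t ∈ [-4, 14], which is 19 values.

19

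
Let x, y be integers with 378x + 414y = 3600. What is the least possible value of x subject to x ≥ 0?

15

gcd(414, 378):
  414 = 1×378 + 36
  378 = 10×36 + 18
  36 = 2×18
so gcd(414, 378) = 18.
18 divides 3600, so solutions exist.
Back-substitute for Bézout coefficients:
  18 = 378 - 10×36
  ... = 378×(11) + 414×(-10)
Scale by 3600/18 = 200: (x₀, y₀) = (2200, -2000).
General solution: x = 2200 + 23t, y = -2000 - 21t for integer t.
x ≥ 0: smallest is 2200 mod 23 = 15 (at t = -95), with y = -5.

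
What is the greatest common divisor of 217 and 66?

gcd(217, 66) = 1  (217 = 3*66 + 19, 66 = 3*19 + 9, 19 = 2*9 + 1, 9 = 9*1).

1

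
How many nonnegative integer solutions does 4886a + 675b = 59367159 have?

gcd(4886, 675):
  4886 = 7×675 + 161
  675 = 4×161 + 31
  161 = 5×31 + 6
  31 = 5×6 + 1
  6 = 6×1
so gcd(4886, 675) = 1.
Back-substitute for Bézout coefficients:
  1 = 31 - 5×6
  ... = 4886×(-109) + 675×(789)
Scale by 59367159: one solution is (-6471020331, 46840688451). Reduce a mod 675: (144, 86909).
General: a = 144 + 675t, b = 86909 - 4886t.
a ≥ 0 ⇒ t ≥ 0; b ≥ 0 ⇒ t ≤ 17. So t ∈ [0, 17]: 18 solutions.

18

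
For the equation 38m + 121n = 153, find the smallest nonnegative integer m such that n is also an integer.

90

gcd(121, 38) = 1.
1 divides 153, so solutions exist.
By Bézout, 38·(-35) + 121·(11) = 1.
Scale by 153/1 = 153: (m₀, n₀) = (-5355, 1683).
General solution: m = -5355 + 121t, n = 1683 - 38t for integer t.
m ≥ 0: smallest is -5355 mod 121 = 90 (at t = 45), with n = -27.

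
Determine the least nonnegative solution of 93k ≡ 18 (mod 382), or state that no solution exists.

gcd(382, 93):
  382 = 4·93 + 10
  93 = 9·10 + 3
  10 = 3·3 + 1
  3 = 3·1
so gcd(382, 93) = 1.
1 divides 18, so solutions exist.
Back-substitute for Bézout coefficients:
  1 = 10 - 3·3
  ... = 93·(-115) + 382·(28)
So 93·(-115) ≡ 1 (mod 382); multiply by 18: k ≡ -2070 (mod 382).
Smallest nonnegative: k = -2070 mod 382 = 222.

222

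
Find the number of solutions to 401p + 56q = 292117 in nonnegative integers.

13

gcd(401, 56) = 1  (401 = 7·56 + 9, 56 = 6·9 + 2, 9 = 4·2 + 1, 2 = 2·1).
Back-substituting, 401·(25) + 56·(-179) = 1.
Scale by 292117: one solution is (7302925, -52288943). Reduce p mod 56: (21, 5066).
General: p = 21 + 56t, q = 5066 - 401t.
p ≥ 0 ⇒ t ≥ 0; q ≥ 0 ⇒ t ≤ 12. So t ∈ [0, 12]: 13 solutions.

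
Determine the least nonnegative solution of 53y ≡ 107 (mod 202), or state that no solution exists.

gcd(202, 53) = 1.
1 divides 107, so solutions exist.
By Bézout, 53×(61) + 202×(-16) = 1.
So 53×(61) ≡ 1 (mod 202); multiply by 107: y ≡ 6527 (mod 202).
Smallest nonnegative: y = 6527 mod 202 = 63.

63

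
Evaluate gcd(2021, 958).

gcd(2021, 958) = 1  (2021 = 2·958 + 105, 958 = 9·105 + 13, 105 = 8·13 + 1, 13 = 13·1).

1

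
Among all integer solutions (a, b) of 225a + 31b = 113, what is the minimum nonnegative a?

gcd(225, 31):
  225 = 7×31 + 8
  31 = 3×8 + 7
  8 = 1×7 + 1
  7 = 7×1
so gcd(225, 31) = 1.
1 divides 113, so solutions exist.
Back-substitute for Bézout coefficients:
  1 = 8 - 1×7
  ... = 225×(4) + 31×(-29)
Scale by 113/1 = 113: (a₀, b₀) = (452, -3277).
General solution: a = 452 + 31t, b = -3277 - 225t for integer t.
a ≥ 0: smallest is 452 mod 31 = 18 (at t = -14), with b = -127.

18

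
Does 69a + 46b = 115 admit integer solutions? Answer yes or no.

yes

gcd(69, 46) = 23.
23 divides 115, so integer solutions exist.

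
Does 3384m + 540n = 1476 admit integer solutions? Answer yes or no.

yes

gcd(3384, 540):
  3384 = 6*540 + 144
  540 = 3*144 + 108
  144 = 1*108 + 36
  108 = 3*36
so gcd(3384, 540) = 36.
36 divides 1476, so integer solutions exist.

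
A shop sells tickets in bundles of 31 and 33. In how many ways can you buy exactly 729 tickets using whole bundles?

Need nonnegative integers with 31j + 33k = 729.
gcd(31, 33) = 1, and 31·(16) + 33·(-15) = 1.
So (j₀, k₀) = (11664, -10935); general j = 11664 + 33t, k = -10935 - 31t.
j ≥ 0 ⇒ t ≥ -353; k ≥ 0 ⇒ t ≤ -353. That's 1 value of t.

1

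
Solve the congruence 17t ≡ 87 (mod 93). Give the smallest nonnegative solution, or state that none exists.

gcd(93, 17) = 1.
1 divides 87, so solutions exist.
By Bézout, 17·(11) + 93·(-2) = 1.
So 17·(11) ≡ 1 (mod 93); multiply by 87: t ≡ 957 (mod 93).
Smallest nonnegative: t = 957 mod 93 = 27.

27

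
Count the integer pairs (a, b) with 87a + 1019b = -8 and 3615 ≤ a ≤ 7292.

gcd(1019, 87) = 1  (1019 = 11*87 + 62, 87 = 1*62 + 25, 62 = 2*25 + 12, 25 = 2*12 + 1, 12 = 12*1).
Back-substituting, 87*(82) + 1019*(-7) = 1.
Scale by -8: particular solution (-656, 56); reduce a mod 1019: (363, -31).
General solution: a = 363 + 1019t, b = -31 - 87t for integer t.
3615 ≤ 363 + 1019t ≤ 7292 gives t ∈ [4, 6], which is 3 values.

3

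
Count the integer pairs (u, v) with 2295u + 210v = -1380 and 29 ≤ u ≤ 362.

gcd(2295, 210) = 15  (2295 = 10×210 + 195, 210 = 1×195 + 15, 195 = 13×15).
Back-substituting, 2295×(-1) + 210×(11) = 15.
Scale by -92: particular solution (92, -1012); reduce u mod 14: (8, -94).
General solution: u = 8 + 14t, v = -94 - 153t for integer t.
29 ≤ 8 + 14t ≤ 362 gives t ∈ [2, 25], which is 24 values.

24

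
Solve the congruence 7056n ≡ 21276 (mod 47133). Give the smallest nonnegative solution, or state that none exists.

671

gcd(47133, 7056) = 9.
9 divides 21276, so solutions exist.
By Bézout, 7056*(-1690) + 47133*(253) = 9.
So 7056*(-1690) ≡ 9 (mod 47133); multiply by 2364: n ≡ -3995160 (mod 5237).
Smallest nonnegative: n = -3995160 mod 5237 = 671.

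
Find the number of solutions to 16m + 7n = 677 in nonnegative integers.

6

gcd(16, 7) = 1  (16 = 2*7 + 2, 7 = 3*2 + 1, 2 = 2*1).
Back-substituting, 16*(-3) + 7*(7) = 1.
Scale by 677: one solution is (-2031, 4739). Reduce m mod 7: (6, 83).
General: m = 6 + 7t, n = 83 - 16t.
m ≥ 0 ⇒ t ≥ 0; n ≥ 0 ⇒ t ≤ 5. So t ∈ [0, 5]: 6 solutions.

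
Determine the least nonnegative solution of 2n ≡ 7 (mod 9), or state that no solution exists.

gcd(9, 2) = 1  (9 = 4·2 + 1, 2 = 2·1).
1 divides 7, so solutions exist.
Back-substituting, 2·(-4) + 9·(1) = 1.
So 2·(-4) ≡ 1 (mod 9); multiply by 7: n ≡ -28 (mod 9).
Smallest nonnegative: n = -28 mod 9 = 8.

8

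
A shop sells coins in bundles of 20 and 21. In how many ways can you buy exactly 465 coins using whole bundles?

1

Need nonnegative integers with 20j + 21k = 465.
gcd(20, 21) = 1, and 20·(-1) + 21·(1) = 1.
So (j₀, k₀) = (-465, 465); general j = -465 + 21t, k = 465 - 20t.
j ≥ 0 ⇒ t ≥ 23; k ≥ 0 ⇒ t ≤ 23. That's 1 value of t.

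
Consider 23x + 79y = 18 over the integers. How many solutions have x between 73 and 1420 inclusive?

gcd(79, 23):
  79 = 3·23 + 10
  23 = 2·10 + 3
  10 = 3·3 + 1
  3 = 3·1
so gcd(79, 23) = 1.
Back-substitute for Bézout coefficients:
  1 = 10 - 3·3
  ... = 23·(-24) + 79·(7)
Scale by 18: particular solution (-432, 126); reduce x mod 79: (42, -12).
General solution: x = 42 + 79t, y = -12 - 23t for integer t.
73 ≤ 42 + 79t ≤ 1420 gives t ∈ [1, 17], which is 17 values.

17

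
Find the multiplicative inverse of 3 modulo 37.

25

gcd(37, 3) = 1  (37 = 12×3 + 1, 3 = 3×1).
Back-substituting, 3×(-12) + 37×(1) = 1.
So 3×-12 ≡ 1 (mod 37), and -12 mod 37 = 25.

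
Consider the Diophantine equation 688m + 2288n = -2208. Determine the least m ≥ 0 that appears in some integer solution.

gcd(2288, 688):
  2288 = 3*688 + 224
  688 = 3*224 + 16
  224 = 14*16
so gcd(2288, 688) = 16.
16 divides -2208, so solutions exist.
Back-substitute for Bézout coefficients:
  16 = 688 - 3*224
  ... = 688*(10) + 2288*(-3)
Scale by -2208/16 = -138: (m₀, n₀) = (-1380, 414).
General solution: m = -1380 + 143t, n = 414 - 43t for integer t.
m ≥ 0: smallest is -1380 mod 143 = 50 (at t = 10), with n = -16.

50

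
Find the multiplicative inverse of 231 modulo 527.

gcd(527, 231) = 1  (527 = 2·231 + 65, 231 = 3·65 + 36, 65 = 1·36 + 29, 36 = 1·29 + 7, 29 = 4·7 + 1, 7 = 7·1).
Back-substituting, 231·(-73) + 527·(32) = 1.
So 231·-73 ≡ 1 (mod 527), and -73 mod 527 = 454.

454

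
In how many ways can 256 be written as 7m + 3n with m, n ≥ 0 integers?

gcd(7, 3) = 1  (7 = 2×3 + 1, 3 = 3×1).
Back-substituting, 7×(1) + 3×(-2) = 1.
Scale by 256: one solution is (256, -512). Reduce m mod 3: (1, 83).
General: m = 1 + 3t, n = 83 - 7t.
m ≥ 0 ⇒ t ≥ 0; n ≥ 0 ⇒ t ≤ 11. So t ∈ [0, 11]: 12 solutions.

12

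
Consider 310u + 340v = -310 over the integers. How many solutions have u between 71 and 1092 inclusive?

30

gcd(340, 310) = 10  (340 = 1×310 + 30, 310 = 10×30 + 10, 30 = 3×10).
Back-substituting, 310×(11) + 340×(-10) = 10.
Scale by -31: particular solution (-341, 310); reduce u mod 34: (33, -31).
General solution: u = 33 + 34t, v = -31 - 31t for integer t.
71 ≤ 33 + 34t ≤ 1092 gives t ∈ [2, 31], which is 30 values.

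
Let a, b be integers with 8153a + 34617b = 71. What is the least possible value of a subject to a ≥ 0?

gcd(34617, 8153) = 1  (34617 = 4·8153 + 2005, 8153 = 4·2005 + 133, 2005 = 15·133 + 10, 133 = 13·10 + 3, 10 = 3·3 + 1, 3 = 3·1).
1 divides 71, so solutions exist.
Back-substituting, 8153·(-10411) + 34617·(2452) = 1.
Scale by 71/1 = 71: (a₀, b₀) = (-739181, 174092).
General solution: a = -739181 + 34617t, b = 174092 - 8153t for integer t.
a ≥ 0: smallest is -739181 mod 34617 = 22393 (at t = 22), with b = -5274.

22393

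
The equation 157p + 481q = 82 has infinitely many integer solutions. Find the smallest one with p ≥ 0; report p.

gcd(481, 157) = 1.
1 divides 82, so solutions exist.
By Bézout, 157*(144) + 481*(-47) = 1.
Scale by 82/1 = 82: (p₀, q₀) = (11808, -3854).
General solution: p = 11808 + 481t, q = -3854 - 157t for integer t.
p ≥ 0: smallest is 11808 mod 481 = 264 (at t = -24), with q = -86.

264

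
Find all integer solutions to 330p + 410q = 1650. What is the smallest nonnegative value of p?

gcd(410, 330):
  410 = 1·330 + 80
  330 = 4·80 + 10
  80 = 8·10
so gcd(410, 330) = 10.
10 divides 1650, so solutions exist.
Back-substitute for Bézout coefficients:
  10 = 330 - 4·80
  ... = 330·(5) + 410·(-4)
Scale by 1650/10 = 165: (p₀, q₀) = (825, -660).
General solution: p = 825 + 41t, q = -660 - 33t for integer t.
p ≥ 0: smallest is 825 mod 41 = 5 (at t = -20), with q = 0.

5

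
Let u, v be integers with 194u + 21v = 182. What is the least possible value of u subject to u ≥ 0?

7

gcd(194, 21):
  194 = 9*21 + 5
  21 = 4*5 + 1
  5 = 5*1
so gcd(194, 21) = 1.
1 divides 182, so solutions exist.
Back-substitute for Bézout coefficients:
  1 = 21 - 4*5
  ... = 194*(-4) + 21*(37)
Scale by 182/1 = 182: (u₀, v₀) = (-728, 6734).
General solution: u = -728 + 21t, v = 6734 - 194t for integer t.
u ≥ 0: smallest is -728 mod 21 = 7 (at t = 35), with v = -56.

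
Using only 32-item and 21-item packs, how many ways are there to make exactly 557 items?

Need nonnegative integers with 32j + 21k = 557.
gcd(32, 21) = 1, and 32·(2) + 21·(-3) = 1.
So (j₀, k₀) = (1114, -1671); general j = 1114 + 21t, k = -1671 - 32t.
j ≥ 0 ⇒ t ≥ -53; k ≥ 0 ⇒ t ≤ -53. That's 1 value of t.

1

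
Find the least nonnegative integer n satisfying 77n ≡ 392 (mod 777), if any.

106

gcd(777, 77) = 7  (777 = 10×77 + 7, 77 = 11×7).
7 divides 392, so solutions exist.
Back-substituting, 77×(-10) + 777×(1) = 7.
So 77×(-10) ≡ 7 (mod 777); multiply by 56: n ≡ -560 (mod 111).
Smallest nonnegative: n = -560 mod 111 = 106.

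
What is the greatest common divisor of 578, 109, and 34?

1

gcd(578, 109):
  578 = 5*109 + 33
  109 = 3*33 + 10
  33 = 3*10 + 3
  10 = 3*3 + 1
  3 = 3*1
so gcd(578, 109) = 1.
gcd(1, 34) = 1.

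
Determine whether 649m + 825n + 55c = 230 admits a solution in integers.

no

gcd(825, 649):
  825 = 1·649 + 176
  649 = 3·176 + 121
  176 = 1·121 + 55
  121 = 2·55 + 11
  55 = 5·11
so gcd(825, 649) = 11.
gcd(11, 55) = 11.
11 does not divide 230 (remainder 10), so no integer solutions.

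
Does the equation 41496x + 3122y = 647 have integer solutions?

gcd(41496, 3122) = 14.
14 does not divide 647 (remainder 3), so no integer solutions.

no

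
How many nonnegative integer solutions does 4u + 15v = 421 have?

gcd(15, 4):
  15 = 3*4 + 3
  4 = 1*3 + 1
  3 = 3*1
so gcd(15, 4) = 1.
Back-substitute for Bézout coefficients:
  1 = 4 - 1*3
  ... = 4*(4) + 15*(-1)
Scale by 421: one solution is (1684, -421). Reduce u mod 15: (4, 27).
General: u = 4 + 15t, v = 27 - 4t.
u ≥ 0 ⇒ t ≥ 0; v ≥ 0 ⇒ t ≤ 6. So t ∈ [0, 6]: 7 solutions.

7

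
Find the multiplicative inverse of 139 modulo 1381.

gcd(1381, 139) = 1  (1381 = 9×139 + 130, 139 = 1×130 + 9, 130 = 14×9 + 4, 9 = 2×4 + 1, 4 = 4×1).
Back-substituting, 139×(308) + 1381×(-31) = 1.
So 139×308 ≡ 1 (mod 1381), and 308 mod 1381 = 308.

308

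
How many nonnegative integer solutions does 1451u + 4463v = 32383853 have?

5

gcd(4463, 1451):
  4463 = 3*1451 + 110
  1451 = 13*110 + 21
  110 = 5*21 + 5
  21 = 4*5 + 1
  5 = 5*1
so gcd(4463, 1451) = 1.
Back-substitute for Bézout coefficients:
  1 = 21 - 4*5
  ... = 1451*(852) + 4463*(-277)
Scale by 32383853: one solution is (27591042756, -8970327281). Reduce u mod 4463: (194, 7193).
General: u = 194 + 4463t, v = 7193 - 1451t.
u ≥ 0 ⇒ t ≥ 0; v ≥ 0 ⇒ t ≤ 4. So t ∈ [0, 4]: 5 solutions.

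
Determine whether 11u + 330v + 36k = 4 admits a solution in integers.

yes

gcd(330, 11) = 11  (330 = 30×11).
gcd(11, 36) = 1.
1 divides 4, so integer solutions exist.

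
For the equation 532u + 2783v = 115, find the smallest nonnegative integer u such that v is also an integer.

gcd(2783, 532) = 1  (2783 = 5*532 + 123, 532 = 4*123 + 40, 123 = 3*40 + 3, 40 = 13*3 + 1, 3 = 3*1).
1 divides 115, so solutions exist.
Back-substituting, 532*(905) + 2783*(-173) = 1.
Scale by 115/1 = 115: (u₀, v₀) = (104075, -19895).
General solution: u = 104075 + 2783t, v = -19895 - 532t for integer t.
u ≥ 0: smallest is 104075 mod 2783 = 1104 (at t = -37), with v = -211.

1104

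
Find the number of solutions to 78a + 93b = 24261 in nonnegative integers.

gcd(93, 78) = 3.
By Bézout, 78*(6) + 93*(-5) = 3.
One solution: (7, 255).
General: a = 7 + 31t, b = 255 - 26t.
a ≥ 0 ⇒ t ≥ 0; b ≥ 0 ⇒ t ≤ 9. So t ∈ [0, 9]: 10 solutions.

10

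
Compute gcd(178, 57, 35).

1

gcd(178, 57) = 1.
gcd(1, 35) = 1.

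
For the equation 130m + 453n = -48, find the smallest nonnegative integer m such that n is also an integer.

369

gcd(453, 130) = 1.
1 divides -48, so solutions exist.
By Bézout, 130·(115) + 453·(-33) = 1.
Scale by -48/1 = -48: (m₀, n₀) = (-5520, 1584).
General solution: m = -5520 + 453t, n = 1584 - 130t for integer t.
m ≥ 0: smallest is -5520 mod 453 = 369 (at t = 13), with n = -106.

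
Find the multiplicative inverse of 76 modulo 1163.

505

gcd(1163, 76) = 1.
By Bézout, 76·(505) + 1163·(-33) = 1.
So 76·505 ≡ 1 (mod 1163), and 505 mod 1163 = 505.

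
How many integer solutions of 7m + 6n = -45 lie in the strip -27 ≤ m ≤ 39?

gcd(7, 6):
  7 = 1·6 + 1
  6 = 6·1
so gcd(7, 6) = 1.
Back-substitute for Bézout coefficients:
  1 = 7 - 1·6
  ... = 7·(1) + 6·(-1)
Scale by -45: particular solution (-45, 45); reduce m mod 6: (3, -11).
General solution: m = 3 + 6t, n = -11 - 7t for integer t.
-27 ≤ 3 + 6t ≤ 39 gives t ∈ [-5, 6], which is 12 values.

12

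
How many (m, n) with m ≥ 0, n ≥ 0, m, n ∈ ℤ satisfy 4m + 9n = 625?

gcd(9, 4) = 1  (9 = 2×4 + 1, 4 = 4×1).
Back-substituting, 4×(-2) + 9×(1) = 1.
Scale by 625: one solution is (-1250, 625). Reduce m mod 9: (1, 69).
General: m = 1 + 9t, n = 69 - 4t.
m ≥ 0 ⇒ t ≥ 0; n ≥ 0 ⇒ t ≤ 17. So t ∈ [0, 17]: 18 solutions.

18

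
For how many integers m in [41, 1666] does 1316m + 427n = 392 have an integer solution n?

gcd(1316, 427) = 7.
By Bézout, 1316*(-12) + 427*(37) = 7.
Particular solution: (60, -184).
General solution: m = 60 + 61t, n = -184 - 188t for integer t.
41 ≤ 60 + 61t ≤ 1666 gives t ∈ [0, 26], which is 27 values.

27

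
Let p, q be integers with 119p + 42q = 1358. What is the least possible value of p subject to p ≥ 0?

gcd(119, 42):
  119 = 2*42 + 35
  42 = 1*35 + 7
  35 = 5*7
so gcd(119, 42) = 7.
7 divides 1358, so solutions exist.
Back-substitute for Bézout coefficients:
  7 = 42 - 1*35
  ... = 119*(-1) + 42*(3)
Scale by 1358/7 = 194: (p₀, q₀) = (-194, 582).
General solution: p = -194 + 6t, q = 582 - 17t for integer t.
p ≥ 0: smallest is -194 mod 6 = 4 (at t = 33), with q = 21.

4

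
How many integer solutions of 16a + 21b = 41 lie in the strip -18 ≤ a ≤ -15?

gcd(21, 16):
  21 = 1×16 + 5
  16 = 3×5 + 1
  5 = 5×1
so gcd(21, 16) = 1.
Back-substitute for Bézout coefficients:
  1 = 16 - 3×5
  ... = 16×(4) + 21×(-3)
Scale by 41: particular solution (164, -123); reduce a mod 21: (17, -11).
General solution: a = 17 + 21t, b = -11 - 16t for integer t.
-18 ≤ 17 + 21t ≤ -15 gives t ∈ [-1, -2], which is 0 values.

0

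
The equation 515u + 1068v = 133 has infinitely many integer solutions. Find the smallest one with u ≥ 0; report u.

527

gcd(1068, 515):
  1068 = 2·515 + 38
  515 = 13·38 + 21
  38 = 1·21 + 17
  21 = 1·17 + 4
  17 = 4·4 + 1
  4 = 4·1
so gcd(1068, 515) = 1.
1 divides 133, so solutions exist.
Back-substitute for Bézout coefficients:
  1 = 17 - 4·4
  ... = 515·(-253) + 1068·(122)
Scale by 133/1 = 133: (u₀, v₀) = (-33649, 16226).
General solution: u = -33649 + 1068t, v = 16226 - 515t for integer t.
u ≥ 0: smallest is -33649 mod 1068 = 527 (at t = 32), with v = -254.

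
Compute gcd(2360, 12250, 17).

gcd(12250, 2360) = 10.
gcd(10, 17) = 1.

1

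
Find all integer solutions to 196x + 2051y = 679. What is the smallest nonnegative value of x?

gcd(2051, 196) = 7.
7 divides 679, so solutions exist.
By Bézout, 196*(-136) + 2051*(13) = 7.
Scale by 679/7 = 97: (x₀, y₀) = (-13192, 1261).
General solution: x = -13192 + 293t, y = 1261 - 28t for integer t.
x ≥ 0: smallest is -13192 mod 293 = 286 (at t = 46), with y = -27.

286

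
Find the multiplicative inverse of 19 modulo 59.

gcd(59, 19):
  59 = 3×19 + 2
  19 = 9×2 + 1
  2 = 2×1
so gcd(59, 19) = 1.
Back-substitute for Bézout coefficients:
  1 = 19 - 9×2
  ... = 19×(28) + 59×(-9)
So 19×28 ≡ 1 (mod 59), and 28 mod 59 = 28.

28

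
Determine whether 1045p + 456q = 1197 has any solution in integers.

yes

gcd(1045, 456) = 19.
19 divides 1197, so integer solutions exist.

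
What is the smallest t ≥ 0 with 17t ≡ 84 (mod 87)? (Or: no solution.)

gcd(87, 17) = 1  (87 = 5·17 + 2, 17 = 8·2 + 1, 2 = 2·1).
1 divides 84, so solutions exist.
Back-substituting, 17·(41) + 87·(-8) = 1.
So 17·(41) ≡ 1 (mod 87); multiply by 84: t ≡ 3444 (mod 87).
Smallest nonnegative: t = 3444 mod 87 = 51.

51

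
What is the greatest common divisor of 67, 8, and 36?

1

gcd(67, 8):
  67 = 8×8 + 3
  8 = 2×3 + 2
  3 = 1×2 + 1
  2 = 2×1
so gcd(67, 8) = 1.
gcd(1, 36) = 1.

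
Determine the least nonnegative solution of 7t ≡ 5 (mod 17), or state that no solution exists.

8

gcd(17, 7):
  17 = 2·7 + 3
  7 = 2·3 + 1
  3 = 3·1
so gcd(17, 7) = 1.
1 divides 5, so solutions exist.
Back-substitute for Bézout coefficients:
  1 = 7 - 2·3
  ... = 7·(5) + 17·(-2)
So 7·(5) ≡ 1 (mod 17); multiply by 5: t ≡ 25 (mod 17).
Smallest nonnegative: t = 25 mod 17 = 8.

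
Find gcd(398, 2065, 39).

1

gcd(2065, 398) = 1.
gcd(1, 39) = 1.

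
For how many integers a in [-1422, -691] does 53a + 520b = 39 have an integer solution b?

gcd(520, 53) = 1  (520 = 9×53 + 43, 53 = 1×43 + 10, 43 = 4×10 + 3, 10 = 3×3 + 1, 3 = 3×1).
Back-substituting, 53×(157) + 520×(-16) = 1.
Scale by 39: particular solution (6123, -624); reduce a mod 520: (403, -41).
General solution: a = 403 + 520t, b = -41 - 53t for integer t.
-1422 ≤ 403 + 520t ≤ -691 gives t ∈ [-3, -3], which is 1 value.

1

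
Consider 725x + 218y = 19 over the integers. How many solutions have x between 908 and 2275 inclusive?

gcd(725, 218) = 1  (725 = 3×218 + 71, 218 = 3×71 + 5, 71 = 14×5 + 1, 5 = 5×1).
Back-substituting, 725×(43) + 218×(-143) = 1.
Scale by 19: particular solution (817, -2717); reduce x mod 218: (163, -542).
General solution: x = 163 + 218t, y = -542 - 725t for integer t.
908 ≤ 163 + 218t ≤ 2275 gives t ∈ [4, 9], which is 6 values.

6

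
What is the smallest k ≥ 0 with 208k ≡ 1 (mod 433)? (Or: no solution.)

331

gcd(433, 208):
  433 = 2·208 + 17
  208 = 12·17 + 4
  17 = 4·4 + 1
  4 = 4·1
so gcd(433, 208) = 1.
1 divides 1, so solutions exist.
Back-substitute for Bézout coefficients:
  1 = 17 - 4·4
  ... = 208·(-102) + 433·(49)
So 208·(-102) ≡ 1 (mod 433); multiply by 1: k ≡ -102 (mod 433).
Smallest nonnegative: k = -102 mod 433 = 331.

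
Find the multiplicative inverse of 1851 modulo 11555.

gcd(11555, 1851):
  11555 = 6*1851 + 449
  1851 = 4*449 + 55
  449 = 8*55 + 9
  55 = 6*9 + 1
  9 = 9*1
so gcd(11555, 1851) = 1.
Back-substitute for Bézout coefficients:
  1 = 55 - 6*9
  ... = 1851*(1261) + 11555*(-202)
So 1851*1261 ≡ 1 (mod 11555), and 1261 mod 11555 = 1261.

1261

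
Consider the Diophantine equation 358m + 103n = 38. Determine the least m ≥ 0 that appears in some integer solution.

26

gcd(358, 103) = 1  (358 = 3*103 + 49, 103 = 2*49 + 5, 49 = 9*5 + 4, 5 = 1*4 + 1, 4 = 4*1).
1 divides 38, so solutions exist.
Back-substituting, 358*(-21) + 103*(73) = 1.
Scale by 38/1 = 38: (m₀, n₀) = (-798, 2774).
General solution: m = -798 + 103t, n = 2774 - 358t for integer t.
m ≥ 0: smallest is -798 mod 103 = 26 (at t = 8), with n = -90.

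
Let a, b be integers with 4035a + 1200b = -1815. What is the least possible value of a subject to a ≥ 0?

51

gcd(4035, 1200) = 15.
15 divides -1815, so solutions exist.
By Bézout, 4035*(-11) + 1200*(37) = 15.
Scale by -1815/15 = -121: (a₀, b₀) = (1331, -4477).
General solution: a = 1331 + 80t, b = -4477 - 269t for integer t.
a ≥ 0: smallest is 1331 mod 80 = 51 (at t = -16), with b = -173.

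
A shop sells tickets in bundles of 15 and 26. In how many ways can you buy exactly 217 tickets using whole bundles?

Need nonnegative integers with 15j + 26k = 217.
gcd(15, 26) = 1, and 15·(7) + 26·(-4) = 1.
So (j₀, k₀) = (1519, -868); general j = 1519 + 26t, k = -868 - 15t.
j ≥ 0 ⇒ t ≥ -58; k ≥ 0 ⇒ t ≤ -58. That's 1 value of t.

1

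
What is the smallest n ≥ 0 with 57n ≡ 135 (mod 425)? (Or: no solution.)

405

gcd(425, 57) = 1  (425 = 7*57 + 26, 57 = 2*26 + 5, 26 = 5*5 + 1, 5 = 5*1).
1 divides 135, so solutions exist.
Back-substituting, 57*(-82) + 425*(11) = 1.
So 57*(-82) ≡ 1 (mod 425); multiply by 135: n ≡ -11070 (mod 425).
Smallest nonnegative: n = -11070 mod 425 = 405.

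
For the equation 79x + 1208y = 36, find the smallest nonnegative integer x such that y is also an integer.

gcd(1208, 79):
  1208 = 15×79 + 23
  79 = 3×23 + 10
  23 = 2×10 + 3
  10 = 3×3 + 1
  3 = 3×1
so gcd(1208, 79) = 1.
1 divides 36, so solutions exist.
Back-substitute for Bézout coefficients:
  1 = 10 - 3×3
  ... = 79×(367) + 1208×(-24)
Scale by 36/1 = 36: (x₀, y₀) = (13212, -864).
General solution: x = 13212 + 1208t, y = -864 - 79t for integer t.
x ≥ 0: smallest is 13212 mod 1208 = 1132 (at t = -10), with y = -74.

1132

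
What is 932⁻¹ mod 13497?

gcd(13497, 932):
  13497 = 14×932 + 449
  932 = 2×449 + 34
  449 = 13×34 + 7
  34 = 4×7 + 6
  7 = 1×6 + 1
  6 = 6×1
so gcd(13497, 932) = 1.
Back-substitute for Bézout coefficients:
  1 = 7 - 1×6
  ... = 932×(-1984) + 13497×(137)
So 932×-1984 ≡ 1 (mod 13497), and -1984 mod 13497 = 11513.

11513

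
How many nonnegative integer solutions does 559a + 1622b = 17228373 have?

gcd(1622, 559) = 1.
By Bézout, 559*(177) + 1622*(-61) = 1.
One solution: (385, 10489).
General: a = 385 + 1622t, b = 10489 - 559t.
a ≥ 0 ⇒ t ≥ 0; b ≥ 0 ⇒ t ≤ 18. So t ∈ [0, 18]: 19 solutions.

19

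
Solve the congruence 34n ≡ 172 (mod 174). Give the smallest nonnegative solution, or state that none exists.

46

gcd(174, 34):
  174 = 5*34 + 4
  34 = 8*4 + 2
  4 = 2*2
so gcd(174, 34) = 2.
2 divides 172, so solutions exist.
Back-substitute for Bézout coefficients:
  2 = 34 - 8*4
  ... = 34*(41) + 174*(-8)
So 34*(41) ≡ 2 (mod 174); multiply by 86: n ≡ 3526 (mod 87).
Smallest nonnegative: n = 3526 mod 87 = 46.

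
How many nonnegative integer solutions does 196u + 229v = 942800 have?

gcd(229, 196) = 1  (229 = 1·196 + 33, 196 = 5·33 + 31, 33 = 1·31 + 2, 31 = 15·2 + 1, 2 = 2·1).
Back-substituting, 196·(111) + 229·(-95) = 1.
Scale by 942800: one solution is (104650800, -89566000). Reduce u mod 229: (90, 4040).
General: u = 90 + 229t, v = 4040 - 196t.
u ≥ 0 ⇒ t ≥ 0; v ≥ 0 ⇒ t ≤ 20. So t ∈ [0, 20]: 21 solutions.

21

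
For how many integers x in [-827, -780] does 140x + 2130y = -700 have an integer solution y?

0

gcd(2130, 140) = 10.
By Bézout, 140·(-76) + 2130·(5) = 10.
Particular solution: (208, -14).
General solution: x = 208 + 213t, y = -14 - 14t for integer t.
-827 ≤ 208 + 213t ≤ -780 gives t ∈ [-4, -5], which is 0 values.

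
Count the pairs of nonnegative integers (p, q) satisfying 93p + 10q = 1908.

2

gcd(93, 10) = 1.
By Bézout, 93·(-3) + 10·(28) = 1.
One solution: (6, 135).
General: p = 6 + 10t, q = 135 - 93t.
p ≥ 0 ⇒ t ≥ 0; q ≥ 0 ⇒ t ≤ 1. So t ∈ [0, 1]: 2 solutions.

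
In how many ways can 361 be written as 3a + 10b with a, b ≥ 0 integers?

gcd(10, 3):
  10 = 3*3 + 1
  3 = 3*1
so gcd(10, 3) = 1.
Back-substitute for Bézout coefficients:
  1 = 10 - 3*3
  ... = 3*(-3) + 10*(1)
Scale by 361: one solution is (-1083, 361). Reduce a mod 10: (7, 34).
General: a = 7 + 10t, b = 34 - 3t.
a ≥ 0 ⇒ t ≥ 0; b ≥ 0 ⇒ t ≤ 11. So t ∈ [0, 11]: 12 solutions.

12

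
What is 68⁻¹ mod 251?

gcd(251, 68) = 1  (251 = 3×68 + 47, 68 = 1×47 + 21, 47 = 2×21 + 5, 21 = 4×5 + 1, 5 = 5×1).
Back-substituting, 68×(48) + 251×(-13) = 1.
So 68×48 ≡ 1 (mod 251), and 48 mod 251 = 48.

48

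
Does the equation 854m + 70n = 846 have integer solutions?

gcd(854, 70) = 14  (854 = 12*70 + 14, 70 = 5*14).
14 does not divide 846 (remainder 6), so no integer solutions.

no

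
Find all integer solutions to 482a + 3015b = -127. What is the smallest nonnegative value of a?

gcd(3015, 482):
  3015 = 6*482 + 123
  482 = 3*123 + 113
  123 = 1*113 + 10
  113 = 11*10 + 3
  10 = 3*3 + 1
  3 = 3*1
so gcd(3015, 482) = 1.
1 divides -127, so solutions exist.
Back-substitute for Bézout coefficients:
  1 = 10 - 3*3
  ... = 482*(-907) + 3015*(145)
Scale by -127/1 = -127: (a₀, b₀) = (115189, -18415).
General solution: a = 115189 + 3015t, b = -18415 - 482t for integer t.
a ≥ 0: smallest is 115189 mod 3015 = 619 (at t = -38), with b = -99.

619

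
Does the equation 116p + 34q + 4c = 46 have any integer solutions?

gcd(116, 34) = 2  (116 = 3×34 + 14, 34 = 2×14 + 6, 14 = 2×6 + 2, 6 = 3×2).
gcd(2, 4) = 2.
2 divides 46, so integer solutions exist.

yes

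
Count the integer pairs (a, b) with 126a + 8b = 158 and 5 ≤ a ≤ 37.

gcd(126, 8) = 2  (126 = 15×8 + 6, 8 = 1×6 + 2, 6 = 3×2).
Back-substituting, 126×(-1) + 8×(16) = 2.
Scale by 79: particular solution (-79, 1264); reduce a mod 4: (1, 4).
General solution: a = 1 + 4t, b = 4 - 63t for integer t.
5 ≤ 1 + 4t ≤ 37 gives t ∈ [1, 9], which is 9 values.

9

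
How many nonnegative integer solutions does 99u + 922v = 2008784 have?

22

gcd(922, 99) = 1  (922 = 9*99 + 31, 99 = 3*31 + 6, 31 = 5*6 + 1, 6 = 6*1).
Back-substituting, 99*(-149) + 922*(16) = 1.
Scale by 2008784: one solution is (-299308816, 32140544). Reduce u mod 922: (44, 2174).
General: u = 44 + 922t, v = 2174 - 99t.
u ≥ 0 ⇒ t ≥ 0; v ≥ 0 ⇒ t ≤ 21. So t ∈ [0, 21]: 22 solutions.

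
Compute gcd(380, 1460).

20

gcd(1460, 380):
  1460 = 3×380 + 320
  380 = 1×320 + 60
  320 = 5×60 + 20
  60 = 3×20
so gcd(1460, 380) = 20.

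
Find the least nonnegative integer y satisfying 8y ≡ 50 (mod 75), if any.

25

gcd(75, 8) = 1  (75 = 9×8 + 3, 8 = 2×3 + 2, 3 = 1×2 + 1, 2 = 2×1).
1 divides 50, so solutions exist.
Back-substituting, 8×(-28) + 75×(3) = 1.
So 8×(-28) ≡ 1 (mod 75); multiply by 50: y ≡ -1400 (mod 75).
Smallest nonnegative: y = -1400 mod 75 = 25.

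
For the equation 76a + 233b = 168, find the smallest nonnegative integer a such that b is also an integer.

39

gcd(233, 76) = 1.
1 divides 168, so solutions exist.
By Bézout, 76*(46) + 233*(-15) = 1.
Scale by 168/1 = 168: (a₀, b₀) = (7728, -2520).
General solution: a = 7728 + 233t, b = -2520 - 76t for integer t.
a ≥ 0: smallest is 7728 mod 233 = 39 (at t = -33), with b = -12.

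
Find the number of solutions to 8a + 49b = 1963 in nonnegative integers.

5

gcd(49, 8) = 1  (49 = 6·8 + 1, 8 = 8·1).
Back-substituting, 8·(-6) + 49·(1) = 1.
Scale by 1963: one solution is (-11778, 1963). Reduce a mod 49: (31, 35).
General: a = 31 + 49t, b = 35 - 8t.
a ≥ 0 ⇒ t ≥ 0; b ≥ 0 ⇒ t ≤ 4. So t ∈ [0, 4]: 5 solutions.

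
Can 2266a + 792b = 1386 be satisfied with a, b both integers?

yes

gcd(2266, 792):
  2266 = 2*792 + 682
  792 = 1*682 + 110
  682 = 6*110 + 22
  110 = 5*22
so gcd(2266, 792) = 22.
22 divides 1386, so integer solutions exist.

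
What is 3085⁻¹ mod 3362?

gcd(3362, 3085) = 1.
By Bézout, 3085·(-619) + 3362·(568) = 1.
So 3085·-619 ≡ 1 (mod 3362), and -619 mod 3362 = 2743.

2743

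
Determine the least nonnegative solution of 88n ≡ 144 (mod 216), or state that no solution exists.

gcd(216, 88) = 8.
8 divides 144, so solutions exist.
By Bézout, 88*(5) + 216*(-2) = 8.
So 88*(5) ≡ 8 (mod 216); multiply by 18: n ≡ 90 (mod 27).
Smallest nonnegative: n = 90 mod 27 = 9.

9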